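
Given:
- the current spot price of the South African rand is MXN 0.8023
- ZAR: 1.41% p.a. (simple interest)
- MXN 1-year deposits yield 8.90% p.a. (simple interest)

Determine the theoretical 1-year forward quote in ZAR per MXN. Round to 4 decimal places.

T = 1 year.
Growth of 1 MXN over T: 1 + 0.0890×1 = 1.089000.
ZAR accumulates by 1 + 0.0141×1 = 1.014100.
Forward (MXN per ZAR) = 0.8023 × 1.089000 / 1.014100 = 0.8615567.
Quoted the other way: 1/0.8615567 = 1.1607 ZAR per MXN.

1.1607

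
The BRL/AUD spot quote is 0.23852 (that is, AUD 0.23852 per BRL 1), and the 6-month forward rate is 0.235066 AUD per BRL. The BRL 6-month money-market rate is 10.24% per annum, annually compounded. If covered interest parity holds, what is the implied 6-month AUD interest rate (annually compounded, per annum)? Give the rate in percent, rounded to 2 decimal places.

7.07%

T = 6/12 years.
By CIP, F/S equals the AUD-to-BRL growth ratio: 0.235066/0.23852 = 0.9855190.
BRL growth factor: (1 + 0.1024)^(6/12) = 1.0499524.
Hence g_AUD = 1.034748.
r = 1.034748^(12/6) − 1 = 0.070703 → 7.07%.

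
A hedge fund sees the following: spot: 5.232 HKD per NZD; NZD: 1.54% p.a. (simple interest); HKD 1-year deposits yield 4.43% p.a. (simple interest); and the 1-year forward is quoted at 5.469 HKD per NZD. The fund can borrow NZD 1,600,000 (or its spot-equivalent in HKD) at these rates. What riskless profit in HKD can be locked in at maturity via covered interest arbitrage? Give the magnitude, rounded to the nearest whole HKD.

T = 1 year.
Route A — deposit NZD, sell forward: 1,600,000 × 1.015400 × 5.469 = HKD 8,885,156.16.
Route B — convert at spot, deposit HKD: 1,600,000 × 5.232 × 1.044300 = HKD 8,742,044.16.
The quoted forward overvalues NZD, so borrow HKD, buy NZD at spot, deposit the NZD at 1.54%, and sell the proceeds forward at 5.469.
Profit = 8,885,156.16 − 8,742,044.16 = HKD 143,112.

HKD 143,112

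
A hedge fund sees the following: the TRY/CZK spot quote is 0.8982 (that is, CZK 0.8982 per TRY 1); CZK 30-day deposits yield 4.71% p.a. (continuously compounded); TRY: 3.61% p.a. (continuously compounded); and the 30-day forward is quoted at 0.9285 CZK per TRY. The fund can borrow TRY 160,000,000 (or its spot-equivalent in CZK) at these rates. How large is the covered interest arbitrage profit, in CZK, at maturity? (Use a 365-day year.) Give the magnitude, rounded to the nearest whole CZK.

CZK 4,732,030

T = 30/365 years.
Invest the TRY and cover forward: 160,000,000 × 1.00297152955 × 0.9285 = CZK 149,001,450.43.
Convert at spot and invest in CZK: 160,000,000 × 0.8982 × 1.00387873578 = CZK 144,269,420.88.
The quoted forward overvalues TRY, so borrow CZK, buy TRY at spot, deposit the TRY at 3.61%, and sell the proceeds forward at 0.9285.
Profit = 149,001,450.43 − 144,269,420.88 = CZK 4,732,030.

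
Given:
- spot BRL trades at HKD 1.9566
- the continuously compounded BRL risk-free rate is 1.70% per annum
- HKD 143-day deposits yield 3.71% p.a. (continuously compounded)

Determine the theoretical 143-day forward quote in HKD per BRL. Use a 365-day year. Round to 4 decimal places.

T = 143/365 years.
Growth of 1 HKD over T: e^(0.0371×143/365) = 1.0146412.
Growth of 1 BRL over T: e^(0.0170×143/365) = 1.0066825.
So F = 1.9566 × 1.0146412 / 1.0066825 = 1.972069 (HKD/BRL).

1.9721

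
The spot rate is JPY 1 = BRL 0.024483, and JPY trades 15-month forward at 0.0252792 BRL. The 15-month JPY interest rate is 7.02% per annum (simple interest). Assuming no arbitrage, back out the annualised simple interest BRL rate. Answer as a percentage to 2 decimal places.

T = 15/12 years.
F/S = 0.0252792/0.024483 = 1.0325205 = (growth of BRL) / (growth of JPY).
The JPY side grows by 1 + 0.0702×15/12 = 1.087750.
Hence g_BRL = 1.1231242.
r = (1.1231242 − 1)/(15/12) = 0.098499 → 9.85%.

9.85%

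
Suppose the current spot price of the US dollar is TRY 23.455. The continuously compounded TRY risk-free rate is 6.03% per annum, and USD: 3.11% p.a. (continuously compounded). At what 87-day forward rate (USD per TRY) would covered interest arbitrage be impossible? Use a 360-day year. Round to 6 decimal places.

0.042335

T = 87/360 years.
TRY growth factor: e^(0.0603×87/360) = 1.0146792.
USD accumulates by e^(0.0311×87/360) = 1.0075441.
So F = 23.455 × 1.0146792 / 1.0075441 = 23.62110 (TRY/USD).
Quoted the other way: 1/23.62110 = 0.042335 USD per TRY.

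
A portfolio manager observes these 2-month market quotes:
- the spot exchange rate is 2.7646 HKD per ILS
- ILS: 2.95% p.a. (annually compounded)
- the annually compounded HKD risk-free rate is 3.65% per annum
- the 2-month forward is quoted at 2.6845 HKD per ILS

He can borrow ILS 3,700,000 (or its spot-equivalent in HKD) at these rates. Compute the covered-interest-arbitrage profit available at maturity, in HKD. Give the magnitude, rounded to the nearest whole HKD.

T = 2/12 years.
Invest the ILS and cover forward: 3,700,000 × 1.0048572999 × 2.6845 = HKD 9,980,895.86.
Convert at spot and invest in HKD: 3,700,000 × 2.7646 × 1.0059928277 = HKD 10,290,320.75.
The quoted forward undervalues ILS, so borrow ILS, convert to HKD at spot, deposit the HKD at 3.65%, and buy ILS forward at 2.6845 to cover the loan.
The gap between the two covered legs is HKD 309,425.

HKD 309,425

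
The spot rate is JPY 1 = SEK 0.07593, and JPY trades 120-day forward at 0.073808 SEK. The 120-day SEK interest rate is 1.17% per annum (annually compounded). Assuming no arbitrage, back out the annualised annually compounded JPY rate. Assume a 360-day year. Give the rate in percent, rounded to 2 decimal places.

10.15%

T = 120/360 years.
CIP gives F = S · g_SEK/g_JPY, so g_SEK/g_JPY = 0.073808/0.07593 = 0.9720532.
The SEK side grows by (1 + 0.0117)^(120/360) = 1.0038849.
That pins the JPY growth at 1.0327469.
Annualise: 1.0327469^(360/120) − 1 = 0.101493 = 10.15%.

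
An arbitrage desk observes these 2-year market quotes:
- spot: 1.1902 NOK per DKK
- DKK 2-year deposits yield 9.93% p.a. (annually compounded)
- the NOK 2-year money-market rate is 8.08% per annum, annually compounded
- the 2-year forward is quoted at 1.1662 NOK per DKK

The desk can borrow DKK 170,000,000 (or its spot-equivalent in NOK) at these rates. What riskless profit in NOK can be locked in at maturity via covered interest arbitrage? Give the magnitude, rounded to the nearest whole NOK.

T = 2 years.
Keep in DKK, deliver into the forward: 170,000,000·1.20846049·1.1662 = NOK 239,582,125.98.
Swap to NOK now, deposit: 170,000,000·1.1902·1.16812864 = NOK 236,352,140.25.
The quoted forward overvalues DKK, so borrow NOK, buy DKK at spot, deposit the DKK at 9.93%, and sell the proceeds forward at 1.1662.
Profit = 239,582,125.98 − 236,352,140.25 = NOK 3,229,986.

NOK 3,229,986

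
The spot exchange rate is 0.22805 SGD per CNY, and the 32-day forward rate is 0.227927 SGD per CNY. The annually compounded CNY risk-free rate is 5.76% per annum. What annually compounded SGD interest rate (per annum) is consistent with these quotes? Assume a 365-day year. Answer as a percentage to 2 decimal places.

T = 32/365 years.
F/S = 0.227927/0.22805 = 0.9994606 = (growth of SGD) / (growth of CNY).
The CNY side grows by (1 + 0.0576)^(32/365) = 1.0049219.
That pins the SGD growth at 1.0043798.
Annualise: 1.0043798^(365/32) − 1 = 0.051111 = 5.11%.

5.11%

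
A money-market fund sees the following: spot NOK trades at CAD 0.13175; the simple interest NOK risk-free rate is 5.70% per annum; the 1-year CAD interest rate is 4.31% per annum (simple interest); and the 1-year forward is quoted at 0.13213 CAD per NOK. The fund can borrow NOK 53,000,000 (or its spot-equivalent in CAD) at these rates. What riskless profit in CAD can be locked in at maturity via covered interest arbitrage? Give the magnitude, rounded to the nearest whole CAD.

CAD 118,348

T = 1 year.
Keep in NOK, deliver into the forward: 53,000,000·1.057000·0.13213 = CAD 7,402,054.73.
Swap to CAD now, deposit: 53,000,000·0.13175·1.043100 = CAD 7,283,706.53.
The quoted forward overvalues NOK, so borrow CAD, buy NOK at spot, deposit the NOK at 5.70%, and sell the proceeds forward at 0.13213.
Arbitrage profit = |7,402,054.73 − 7,283,706.53| = CAD 118,348.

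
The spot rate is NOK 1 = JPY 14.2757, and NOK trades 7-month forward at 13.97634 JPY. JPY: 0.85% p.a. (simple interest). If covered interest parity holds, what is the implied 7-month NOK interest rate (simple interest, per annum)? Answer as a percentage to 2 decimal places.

T = 7/12 years.
By CIP, F/S equals the JPY-to-NOK growth ratio: 13.97634/14.2757 = 0.9790301.
The JPY side grows by 1 + 0.0085×7/12 = 1.0049583.
So the NOK growth factor = 1.0264836.
r = (1.0264836 − 1)/(7/12) = 0.045400 → 4.54%.

4.54%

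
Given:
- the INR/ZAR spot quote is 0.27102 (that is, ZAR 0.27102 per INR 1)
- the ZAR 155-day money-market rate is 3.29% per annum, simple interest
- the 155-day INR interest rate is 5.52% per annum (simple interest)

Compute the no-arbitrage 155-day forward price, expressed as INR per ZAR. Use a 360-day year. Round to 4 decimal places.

3.7247

T = 155/360 years.
Growth of 1 ZAR over T: 1 + 0.0329×155/360 = 1.0141653.
INR growth factor: 1 + 0.0552×155/360 = 1.0237667.
Forward (ZAR per INR) = 0.27102 × 1.0141653 / 1.0237667 = 0.2684782.
Invert for INR per ZAR: 1 / 0.2684782 = 3.7247.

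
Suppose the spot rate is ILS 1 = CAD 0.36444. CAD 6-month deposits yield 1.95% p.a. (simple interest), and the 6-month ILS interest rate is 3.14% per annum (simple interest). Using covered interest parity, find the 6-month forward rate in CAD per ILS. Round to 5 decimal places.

T = 6/12 years.
Growth of 1 CAD over T: 1 + 0.0195×6/12 = 1.009750.
Growth of 1 ILS over T: 1 + 0.0314×6/12 = 1.015700.
CIP: F = S · (grow CAD)/(grow ILS) = 0.36444 × 1.009750/1.015700 = 0.3623051 CAD per ILS.

0.36231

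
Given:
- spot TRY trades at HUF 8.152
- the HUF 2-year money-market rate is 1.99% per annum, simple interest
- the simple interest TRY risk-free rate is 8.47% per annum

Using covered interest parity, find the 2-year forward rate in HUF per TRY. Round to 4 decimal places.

7.2485

T = 2 years.
HUF accumulates by 1 + 0.0199×2 = 1.039800.
TRY accumulates by 1 + 0.0847×2 = 1.169400.
CIP: F = S · (grow HUF)/(grow TRY) = 8.152 × 1.039800/1.169400 = 7.248546 HUF per TRY.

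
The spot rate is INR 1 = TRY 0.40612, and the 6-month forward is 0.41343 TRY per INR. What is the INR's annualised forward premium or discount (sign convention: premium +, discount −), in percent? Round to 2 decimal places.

+3.60%

T = 6/12 years.
Period premium: (0.41343 − 0.40612)/0.40612 = 0.0179996.
Per annum: 0.0179996 / (6/12) = 0.035999 = 3.60%.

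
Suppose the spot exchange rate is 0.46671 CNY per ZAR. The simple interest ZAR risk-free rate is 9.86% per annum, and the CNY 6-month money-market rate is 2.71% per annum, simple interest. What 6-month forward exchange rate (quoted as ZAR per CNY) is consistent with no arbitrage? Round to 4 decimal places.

2.2182

T = 6/12 years.
CNY growth factor: 1 + 0.0271×6/12 = 1.013550.
Growth of 1 ZAR over T: 1 + 0.0986×6/12 = 1.049300.
So F = 0.46671 × 1.013550 / 1.049300 = 0.4508090 (CNY/ZAR).
Invert for ZAR per CNY: 1 / 0.4508090 = 2.2182.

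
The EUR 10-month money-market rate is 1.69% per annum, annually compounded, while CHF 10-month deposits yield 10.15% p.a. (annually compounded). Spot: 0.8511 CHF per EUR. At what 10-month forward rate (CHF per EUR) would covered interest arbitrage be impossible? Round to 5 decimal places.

0.90971

T = 10/12 years.
CHF accumulates by (1 + 0.1015)^(10/12) = 1.0838947.
Growth of 1 EUR over T: (1 + 0.0169)^(10/12) = 1.0140636.
Forward (CHF per EUR) = 0.8511 × 1.0838947 / 1.0140636 = 0.9097090.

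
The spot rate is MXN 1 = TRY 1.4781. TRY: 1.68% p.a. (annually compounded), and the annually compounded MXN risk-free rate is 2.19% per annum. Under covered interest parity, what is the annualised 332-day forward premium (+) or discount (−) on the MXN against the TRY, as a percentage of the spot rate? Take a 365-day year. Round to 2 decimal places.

T = 332/365 years.
No-arbitrage forward: 1.4781 × 1.0152696 / 1.0199004 = 1.4713888 TRY/MXN.
Annualised premium = (F − S)/S × (1/T) = (1.4713888 − 1.4781)/1.4781 ÷ (332/365) = -0.50%.

-0.50%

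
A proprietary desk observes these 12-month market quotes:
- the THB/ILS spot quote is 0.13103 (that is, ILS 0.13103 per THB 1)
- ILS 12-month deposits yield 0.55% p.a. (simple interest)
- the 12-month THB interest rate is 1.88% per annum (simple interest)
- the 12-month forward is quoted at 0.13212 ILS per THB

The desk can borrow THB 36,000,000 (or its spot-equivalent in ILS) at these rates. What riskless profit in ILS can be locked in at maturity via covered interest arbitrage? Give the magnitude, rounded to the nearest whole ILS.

T = 1 year.
Keep in THB, deliver into the forward: 36,000,000·1.018800·0.13212 = ILS 4,845,738.82.
Swap to ILS now, deposit: 36,000,000·0.13103·1.005500 = ILS 4,743,023.94.
The quoted forward overvalues THB, so borrow ILS, buy THB at spot, deposit the THB at 1.88%, and sell the proceeds forward at 0.13212.
Profit = 4,845,738.82 − 4,743,023.94 = ILS 102,715.

ILS 102,715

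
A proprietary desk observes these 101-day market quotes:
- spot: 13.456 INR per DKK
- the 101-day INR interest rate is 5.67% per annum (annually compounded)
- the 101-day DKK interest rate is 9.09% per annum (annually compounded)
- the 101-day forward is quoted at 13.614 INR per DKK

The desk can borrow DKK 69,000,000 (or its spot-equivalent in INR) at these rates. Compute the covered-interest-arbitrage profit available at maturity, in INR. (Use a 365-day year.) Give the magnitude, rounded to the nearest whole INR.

T = 101/365 years.
Route A — deposit DKK, sell forward: 69,000,000 × 1.02436695284 × 13.614 = INR 962,255,487.02.
Route B — convert at spot, deposit INR: 69,000,000 × 13.456 × 1.01537796106 = INR 942,741,883.24.
The quoted forward overvalues DKK, so borrow INR, buy DKK at spot, deposit the DKK at 9.09%, and sell the proceeds forward at 13.614.
Arbitrage profit = |962,255,487.02 − 942,741,883.24| = INR 19,513,604.

INR 19,513,604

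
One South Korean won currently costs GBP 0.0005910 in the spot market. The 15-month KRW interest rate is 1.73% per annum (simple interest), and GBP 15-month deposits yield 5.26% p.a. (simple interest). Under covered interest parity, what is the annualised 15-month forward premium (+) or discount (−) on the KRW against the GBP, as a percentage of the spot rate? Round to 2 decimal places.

+3.46%

T = 15/12 years.
CIP forward (GBP per KRW) = 0.000591 × 1.065750/1.021625 = 0.0006165259.
Annualised premium = (F − S)/S × (1/T) = (0.0006165259 − 0.000591)/0.000591 ÷ (15/12) = 3.46%.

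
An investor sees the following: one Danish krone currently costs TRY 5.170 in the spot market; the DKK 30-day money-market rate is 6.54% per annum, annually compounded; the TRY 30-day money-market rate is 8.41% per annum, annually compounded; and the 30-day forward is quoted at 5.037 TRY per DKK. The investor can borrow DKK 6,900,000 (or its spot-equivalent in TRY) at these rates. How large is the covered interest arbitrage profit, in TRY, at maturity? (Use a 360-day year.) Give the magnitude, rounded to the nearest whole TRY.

TRY 974,594

T = 30/360 years.
Route A — deposit DKK, sell forward: 6,900,000 × 1.0052931525 × 5.037 = TRY 34,939,265.10.
Route B — convert at spot, deposit TRY: 6,900,000 × 5.170 × 1.0067518709 = TRY 35,913,859.49.
The quoted forward undervalues DKK, so borrow DKK, convert to TRY at spot, deposit the TRY at 8.41%, and buy DKK forward at 5.037 to cover the loan.
Arbitrage profit = |34,939,265.10 − 35,913,859.49| = TRY 974,594.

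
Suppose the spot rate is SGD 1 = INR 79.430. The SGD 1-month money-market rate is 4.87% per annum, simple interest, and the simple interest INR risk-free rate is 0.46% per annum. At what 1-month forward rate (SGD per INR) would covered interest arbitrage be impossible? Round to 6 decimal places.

T = 1/12 years.
INR growth factor: 1 + 0.0046×1/12 = 1.0003833.
SGD growth factor: 1 + 0.0487×1/12 = 1.0040583.
Forward (INR per SGD) = 79.43 × 1.0003833 / 1.0040583 = 79.13927.
Quoted the other way: 1/79.13927 = 0.012636 SGD per INR.

0.012636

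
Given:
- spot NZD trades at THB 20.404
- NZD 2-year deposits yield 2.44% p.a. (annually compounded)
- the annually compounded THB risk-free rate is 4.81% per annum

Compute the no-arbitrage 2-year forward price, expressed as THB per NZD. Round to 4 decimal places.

T = 2 years.
THB growth factor: (1 + 0.0481)^2 = 1.09851361.
Growth of 1 NZD over T: (1 + 0.0244)^2 = 1.04939536.
Forward (THB per NZD) = 20.404 × 1.09851361 / 1.04939536 = 21.359035.

21.3590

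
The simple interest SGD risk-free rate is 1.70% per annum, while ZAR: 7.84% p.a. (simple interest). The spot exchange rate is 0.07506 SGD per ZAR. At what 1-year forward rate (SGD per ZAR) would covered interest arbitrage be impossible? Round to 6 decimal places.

T = 1 year.
SGD growth factor: 1 + 0.0170×1 = 1.017000.
ZAR growth factor: 1 + 0.0784×1 = 1.078400.
So F = 0.07506 × 1.017000 / 1.078400 = 0.07078637 (SGD/ZAR).

0.070786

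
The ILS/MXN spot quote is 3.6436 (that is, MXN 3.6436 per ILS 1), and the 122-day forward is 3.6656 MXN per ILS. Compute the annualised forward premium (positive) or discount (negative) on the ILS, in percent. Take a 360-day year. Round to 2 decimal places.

T = 122/360 years.
(F − S)/S = (3.6656 − 3.6436)/3.6436 = 0.0060380.
×(1/T) gives 1.78% p.a.

+1.78%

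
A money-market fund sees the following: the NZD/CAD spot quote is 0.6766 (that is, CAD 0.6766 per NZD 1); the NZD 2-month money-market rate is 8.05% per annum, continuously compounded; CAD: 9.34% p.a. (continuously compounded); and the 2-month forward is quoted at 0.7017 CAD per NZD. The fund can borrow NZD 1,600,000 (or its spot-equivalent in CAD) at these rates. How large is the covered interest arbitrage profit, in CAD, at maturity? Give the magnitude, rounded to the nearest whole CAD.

T = 2/12 years.
Route A — deposit NZD, sell forward: 1,600,000 × 1.013507074 × 0.7017 = CAD 1,137,884.66.
Route B — convert at spot, deposit CAD: 1,600,000 × 0.6766 × 1.015688458 = CAD 1,099,543.70.
The quoted forward overvalues NZD, so borrow CAD, buy NZD at spot, deposit the NZD at 8.05%, and sell the proceeds forward at 0.7017.
The gap between the two covered legs is CAD 38,341.

CAD 38,341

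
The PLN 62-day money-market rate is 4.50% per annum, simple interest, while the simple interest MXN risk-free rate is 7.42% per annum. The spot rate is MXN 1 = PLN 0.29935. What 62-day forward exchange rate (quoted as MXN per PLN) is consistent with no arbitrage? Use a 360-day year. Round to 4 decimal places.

3.3572

T = 62/360 years.
PLN growth factor: 1 + 0.0450×62/360 = 1.007750.
Growth of 1 MXN over T: 1 + 0.0742×62/360 = 1.0127789.
CIP: F = S · (grow PLN)/(grow MXN) = 0.29935 × 1.007750/1.0127789 = 0.2978636 PLN per MXN.
Invert for MXN per PLN: 1 / 0.2978636 = 3.3572.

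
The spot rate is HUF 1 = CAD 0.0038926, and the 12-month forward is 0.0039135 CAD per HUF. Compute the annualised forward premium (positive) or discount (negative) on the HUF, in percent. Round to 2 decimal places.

T = 1 year.
HUF trades forward at +0.53692% vs spot over the period.
Per annum: 0.0053692 / 1 = 0.005369 = 0.54%.

+0.54%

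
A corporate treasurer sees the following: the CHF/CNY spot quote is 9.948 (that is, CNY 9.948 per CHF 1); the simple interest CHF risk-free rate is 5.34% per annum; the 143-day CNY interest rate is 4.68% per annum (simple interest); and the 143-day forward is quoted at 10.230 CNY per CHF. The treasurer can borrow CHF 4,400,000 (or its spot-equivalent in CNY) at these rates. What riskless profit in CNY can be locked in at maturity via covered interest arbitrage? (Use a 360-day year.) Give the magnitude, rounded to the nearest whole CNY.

T = 143/360 years.
Keep in CHF, deliver into the forward: 4,400,000·1.0212116667·10.230 = CNY 45,966,779.54.
Swap to CNY now, deposit: 4,400,000·9.948·1.018590 = CNY 44,584,906.61.
The quoted forward overvalues CHF, so borrow CNY, buy CHF at spot, deposit the CHF at 5.34%, and sell the proceeds forward at 10.230.
Profit = 45,966,779.54 − 44,584,906.61 = CNY 1,381,873.

CNY 1,381,873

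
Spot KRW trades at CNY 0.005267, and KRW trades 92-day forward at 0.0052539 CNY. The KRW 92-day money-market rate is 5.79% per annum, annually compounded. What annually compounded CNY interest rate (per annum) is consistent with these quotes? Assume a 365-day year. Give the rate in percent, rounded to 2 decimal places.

4.75%

T = 92/365 years.
F/S = 0.0052539/0.005267 = 0.9975128 = (growth of CNY) / (growth of KRW).
KRW growth factor: (1 + 0.0579)^(92/365) = 1.0142882.
So the CNY growth factor = 1.0117655.
Annualise: 1.0117655^(365/92) − 1 = 0.047499 = 4.75%.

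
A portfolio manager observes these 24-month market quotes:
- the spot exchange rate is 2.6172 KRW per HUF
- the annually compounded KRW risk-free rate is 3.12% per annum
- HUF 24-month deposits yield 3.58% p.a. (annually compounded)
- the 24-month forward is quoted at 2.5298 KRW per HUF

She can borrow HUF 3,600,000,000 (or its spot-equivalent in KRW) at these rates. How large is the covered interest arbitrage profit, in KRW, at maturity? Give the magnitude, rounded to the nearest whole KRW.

T = 2 years.
Route A — deposit HUF, sell forward: 3,600,000,000 × 1.07288164 × 2.5298 = KRW 9,771,033,502.34.
Route B — convert at spot, deposit KRW: 3,600,000,000 × 2.6172 × 1.06337344 = KRW 10,019,019,481.80.
The quoted forward undervalues HUF, so borrow HUF, convert to KRW at spot, deposit the KRW at 3.12%, and buy HUF forward at 2.5298 to cover the loan.
Profit = 10,019,019,481.80 − 9,771,033,502.34 = KRW 247,985,979.

KRW 247,985,979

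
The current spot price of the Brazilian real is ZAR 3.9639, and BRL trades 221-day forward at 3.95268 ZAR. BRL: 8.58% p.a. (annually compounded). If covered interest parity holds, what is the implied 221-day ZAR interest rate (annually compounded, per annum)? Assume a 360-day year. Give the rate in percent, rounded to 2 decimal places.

T = 221/360 years.
CIP gives F = S · g_ZAR/g_BRL, so g_ZAR/g_BRL = 3.95268/3.9639 = 0.9971695.
The BRL side grows by (1 + 0.0858)^(221/360) = 1.0518321.
So the ZAR growth factor = 1.0488549.
r = 1.0488549^(360/221) − 1 = 0.080798 → 8.08%.

8.08%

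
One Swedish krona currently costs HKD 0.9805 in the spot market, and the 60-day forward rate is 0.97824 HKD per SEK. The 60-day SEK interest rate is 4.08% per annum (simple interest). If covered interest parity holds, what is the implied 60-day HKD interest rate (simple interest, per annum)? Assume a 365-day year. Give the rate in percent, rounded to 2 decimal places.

2.67%

T = 60/365 years.
By CIP, F/S equals the HKD-to-SEK growth ratio: 0.97824/0.9805 = 0.9976951.
SEK growth factor: 1 + 0.0408×60/365 = 1.0067068.
Hence g_HKD = 1.0043864.
(1.0043864 − 1)/T = 0.026684, i.e. 2.67%.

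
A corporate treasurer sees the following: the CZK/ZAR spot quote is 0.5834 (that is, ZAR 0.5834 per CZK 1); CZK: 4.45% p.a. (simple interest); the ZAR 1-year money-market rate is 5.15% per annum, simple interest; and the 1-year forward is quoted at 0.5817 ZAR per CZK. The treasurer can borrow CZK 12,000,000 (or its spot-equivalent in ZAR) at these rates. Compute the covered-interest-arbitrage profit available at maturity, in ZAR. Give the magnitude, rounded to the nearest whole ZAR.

ZAR 70,313

T = 1 year.
Route A — deposit CZK, sell forward: 12,000,000 × 1.044500 × 0.5817 = ZAR 7,291,027.80.
Route B — convert at spot, deposit ZAR: 12,000,000 × 0.5834 × 1.051500 = ZAR 7,361,341.20.
The quoted forward undervalues CZK, so borrow CZK, convert to ZAR at spot, deposit the ZAR at 5.15%, and buy CZK forward at 0.5817 to cover the loan.
Profit = 7,361,341.20 − 7,291,027.80 = ZAR 70,313.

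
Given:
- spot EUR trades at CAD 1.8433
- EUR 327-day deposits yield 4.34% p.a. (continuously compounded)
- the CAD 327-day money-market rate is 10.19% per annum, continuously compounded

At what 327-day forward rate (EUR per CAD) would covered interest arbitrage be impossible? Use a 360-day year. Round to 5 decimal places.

T = 327/360 years.
Growth of 1 CAD over T: e^(0.1019×327/360) = 1.096978.
EUR accumulates by e^(0.0434×327/360) = 1.040209.
So F = 1.8433 × 1.096978 / 1.040209 = 1.943897 (CAD/EUR).
Invert for EUR per CAD: 1 / 1.943897 = 0.51443.

0.51443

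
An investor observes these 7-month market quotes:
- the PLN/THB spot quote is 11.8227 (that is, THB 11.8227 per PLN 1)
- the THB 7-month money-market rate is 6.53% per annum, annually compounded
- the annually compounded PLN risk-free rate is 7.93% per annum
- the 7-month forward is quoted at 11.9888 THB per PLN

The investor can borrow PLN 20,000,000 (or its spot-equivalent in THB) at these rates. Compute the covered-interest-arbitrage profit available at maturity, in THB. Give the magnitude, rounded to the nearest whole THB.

THB 5,348,914

T = 7/12 years.
Route A — deposit PLN, sell forward: 20,000,000 × 1.04552142437 × 11.9888 = THB 250,690,945.05.
Route B — convert at spot, deposit THB: 20,000,000 × 11.8227 × 1.03758883714 = THB 245,342,030.90.
The quoted forward overvalues PLN, so borrow THB, buy PLN at spot, deposit the PLN at 7.93%, and sell the proceeds forward at 11.9888.
The gap between the two covered legs is THB 5,348,914.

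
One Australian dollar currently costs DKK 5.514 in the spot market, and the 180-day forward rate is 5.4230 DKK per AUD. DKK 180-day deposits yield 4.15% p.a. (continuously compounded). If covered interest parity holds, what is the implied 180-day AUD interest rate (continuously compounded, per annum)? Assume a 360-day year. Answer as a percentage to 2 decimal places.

T = 180/360 years.
F/S = 5.423/5.514 = 0.9834966 = (growth of DKK) / (growth of AUD).
DKK growth factor: e^(0.0415×180/360) = 1.0209668.
Hence g_AUD = 1.038099.
r = ln(1.038099)/(180/360) = 0.074782 → 7.48%.

7.48%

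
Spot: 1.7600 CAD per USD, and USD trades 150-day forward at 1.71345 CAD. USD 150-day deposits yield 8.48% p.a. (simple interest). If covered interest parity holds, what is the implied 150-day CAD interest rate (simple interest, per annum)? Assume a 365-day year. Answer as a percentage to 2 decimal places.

1.82%

T = 150/365 years.
By CIP, F/S equals the CAD-to-USD growth ratio: 1.71345/1.76 = 0.9735511.
USD growth factor: 1 + 0.0848×150/365 = 1.0348493.
Hence g_CAD = 1.0074787.
(1.0074787 − 1)/T = 0.018198, i.e. 1.82%.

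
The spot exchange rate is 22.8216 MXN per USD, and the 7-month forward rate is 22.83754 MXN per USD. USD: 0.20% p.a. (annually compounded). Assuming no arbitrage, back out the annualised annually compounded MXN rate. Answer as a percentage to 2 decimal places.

T = 7/12 years.
F/S = 22.83754/22.8216 = 1.0006985 = (growth of MXN) / (growth of USD).
The USD side grows by (1 + 0.0020)^(7/12) = 1.0011662.
So the MXN growth factor = 1.0018655.
Annualise: 1.0018655^(12/7) − 1 = 0.003200 = 0.32%.

0.32%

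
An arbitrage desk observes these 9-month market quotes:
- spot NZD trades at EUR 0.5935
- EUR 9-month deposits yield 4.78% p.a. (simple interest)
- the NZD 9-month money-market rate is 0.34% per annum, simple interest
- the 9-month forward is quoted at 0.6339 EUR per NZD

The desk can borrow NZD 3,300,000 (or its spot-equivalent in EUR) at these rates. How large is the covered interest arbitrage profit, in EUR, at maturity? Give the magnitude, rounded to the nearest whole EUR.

T = 9/12 years.
Invest the NZD and cover forward: 3,300,000 × 1.002550 × 0.6339 = EUR 2,097,204.27.
Convert at spot and invest in EUR: 3,300,000 × 0.5935 × 1.035850 = EUR 2,028,764.02.
The quoted forward overvalues NZD, so borrow EUR, buy NZD at spot, deposit the NZD at 0.34%, and sell the proceeds forward at 0.6339.
Arbitrage profit = |2,097,204.27 − 2,028,764.02| = EUR 68,440.

EUR 68,440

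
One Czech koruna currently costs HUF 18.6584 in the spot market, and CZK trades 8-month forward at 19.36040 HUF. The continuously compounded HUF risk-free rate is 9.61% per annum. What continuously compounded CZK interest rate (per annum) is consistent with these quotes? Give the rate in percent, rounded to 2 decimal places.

T = 8/12 years.
F/S = 19.3604/18.6584 = 1.0376238 = (growth of HUF) / (growth of CZK).
The HUF side grows by e^(0.0961×8/12) = 1.0661635.
So the CZK growth factor = 1.0275049.
r = ln(1.0275049)/(8/12) = 0.040700 → 4.07%.

4.07%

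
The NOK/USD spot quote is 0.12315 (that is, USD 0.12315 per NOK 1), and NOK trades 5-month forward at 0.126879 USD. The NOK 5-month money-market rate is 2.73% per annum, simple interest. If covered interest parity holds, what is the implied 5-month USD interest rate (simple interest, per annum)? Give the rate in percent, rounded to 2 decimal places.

10.08%

T = 5/12 years.
F/S = 0.126879/0.12315 = 1.0302801 = (growth of USD) / (growth of NOK).
NOK growth factor: 1 + 0.0273×5/12 = 1.011375.
Hence g_USD = 1.0419995.
r = (1.0419995 − 1)/(5/12) = 0.100799 → 10.08%.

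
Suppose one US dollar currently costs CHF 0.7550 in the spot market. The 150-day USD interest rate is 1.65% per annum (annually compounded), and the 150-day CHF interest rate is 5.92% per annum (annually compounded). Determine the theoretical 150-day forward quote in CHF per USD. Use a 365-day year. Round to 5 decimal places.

T = 150/365 years.
CHF growth factor: (1 + 0.0592)^(150/365) = 1.0239174.
USD accumulates by (1 + 0.0165)^(150/365) = 1.0067482.
Forward (CHF per USD) = 0.755 × 1.0239174 / 1.0067482 = 0.7678759.

0.76788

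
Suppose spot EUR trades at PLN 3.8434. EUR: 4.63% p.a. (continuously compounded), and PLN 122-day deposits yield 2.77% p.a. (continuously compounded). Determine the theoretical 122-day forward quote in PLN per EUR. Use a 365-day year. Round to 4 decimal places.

3.8196

T = 122/365 years.
PLN accumulates by e^(0.0277×122/365) = 1.0093016.
EUR accumulates by e^(0.0463×122/365) = 1.015596.
So F = 3.8434 × 1.0093016 / 1.015596 = 3.819580 (PLN/EUR).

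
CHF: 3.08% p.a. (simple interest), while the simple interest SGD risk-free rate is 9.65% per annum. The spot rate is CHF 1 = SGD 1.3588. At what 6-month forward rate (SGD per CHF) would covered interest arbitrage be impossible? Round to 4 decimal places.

1.4028

T = 6/12 years.
SGD growth factor: 1 + 0.0965×6/12 = 1.048250.
CHF growth factor: 1 + 0.0308×6/12 = 1.015400.
CIP: F = S · (grow SGD)/(grow CHF) = 1.3588 × 1.048250/1.015400 = 1.402760 SGD per CHF.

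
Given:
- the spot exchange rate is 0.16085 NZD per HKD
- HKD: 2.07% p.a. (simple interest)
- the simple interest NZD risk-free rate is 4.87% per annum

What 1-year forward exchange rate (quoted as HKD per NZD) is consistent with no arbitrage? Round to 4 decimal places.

6.0510

T = 1 year.
NZD accumulates by 1 + 0.0487×1 = 1.048700.
HKD growth factor: 1 + 0.0207×1 = 1.020700.
CIP: F = S · (grow NZD)/(grow HKD) = 0.16085 × 1.048700/1.020700 = 0.1652625 NZD per HKD.
Invert for HKD per NZD: 1 / 0.1652625 = 6.0510.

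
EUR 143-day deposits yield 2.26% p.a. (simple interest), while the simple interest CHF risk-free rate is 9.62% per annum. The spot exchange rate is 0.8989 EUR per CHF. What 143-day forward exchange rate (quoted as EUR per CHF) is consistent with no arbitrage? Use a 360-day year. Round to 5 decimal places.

T = 143/360 years.
EUR accumulates by 1 + 0.0226×143/360 = 1.0089772.
Growth of 1 CHF over T: 1 + 0.0962×143/360 = 1.0382128.
So F = 0.8989 × 1.0089772 / 1.0382128 = 0.8735874 (EUR/CHF).

0.87359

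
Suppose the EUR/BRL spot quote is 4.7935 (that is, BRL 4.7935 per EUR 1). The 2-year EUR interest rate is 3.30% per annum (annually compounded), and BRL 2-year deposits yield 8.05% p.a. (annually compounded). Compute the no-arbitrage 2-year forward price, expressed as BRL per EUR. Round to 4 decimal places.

T = 2 years.
BRL growth factor: (1 + 0.0805)^2 = 1.1674803.
EUR growth factor: (1 + 0.0330)^2 = 1.067089.
Forward (BRL per EUR) = 4.7935 × 1.1674803 / 1.067089 = 5.244471.

5.2445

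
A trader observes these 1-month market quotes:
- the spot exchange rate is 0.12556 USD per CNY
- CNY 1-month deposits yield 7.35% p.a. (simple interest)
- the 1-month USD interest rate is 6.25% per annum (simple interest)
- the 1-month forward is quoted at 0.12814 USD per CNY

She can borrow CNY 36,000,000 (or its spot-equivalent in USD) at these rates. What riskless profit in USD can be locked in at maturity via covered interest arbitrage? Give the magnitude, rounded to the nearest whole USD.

T = 1/12 years.
Route A — deposit CNY, sell forward: 36,000,000 × 1.006125 × 0.12814 = USD 4,641,294.87.
Route B — convert at spot, deposit USD: 36,000,000 × 0.12556 × 1.005208333 = USD 4,543,702.50.
The quoted forward overvalues CNY, so borrow USD, buy CNY at spot, deposit the CNY at 7.35%, and sell the proceeds forward at 0.12814.
The gap between the two covered legs is USD 97,592.

USD 97,592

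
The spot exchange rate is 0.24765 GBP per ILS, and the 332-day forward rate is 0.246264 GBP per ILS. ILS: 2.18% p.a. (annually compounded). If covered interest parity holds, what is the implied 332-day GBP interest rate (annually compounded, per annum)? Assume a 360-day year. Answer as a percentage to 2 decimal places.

1.56%

T = 332/360 years.
F/S = 0.246264/0.24765 = 0.9944034 = (growth of GBP) / (growth of ILS).
The ILS side grows by (1 + 0.0218)^(332/360) = 1.0200875.
That pins the GBP growth at 1.0143785.
Annualise: 1.0143785^(360/332) − 1 = 0.015601 = 1.56%.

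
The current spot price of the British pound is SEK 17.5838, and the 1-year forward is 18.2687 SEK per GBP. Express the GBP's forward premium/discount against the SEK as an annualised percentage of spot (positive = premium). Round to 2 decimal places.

T = 1 year.
Period premium: (18.2687 − 17.5838)/17.5838 = 0.0389506.
Annualise by dividing by T: 0.0389506 / 1 = 0.038951 → 3.90%.

+3.90%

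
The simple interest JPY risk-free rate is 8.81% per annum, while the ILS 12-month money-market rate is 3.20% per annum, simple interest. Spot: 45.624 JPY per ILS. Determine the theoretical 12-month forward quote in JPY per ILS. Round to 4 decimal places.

T = 1 year.
JPY accumulates by 1 + 0.0881×1 = 1.088100.
ILS accumulates by 1 + 0.0320×1 = 1.032000.
CIP: F = S · (grow JPY)/(grow ILS) = 45.624 × 1.088100/1.032000 = 48.104142 JPY per ILS.

48.1041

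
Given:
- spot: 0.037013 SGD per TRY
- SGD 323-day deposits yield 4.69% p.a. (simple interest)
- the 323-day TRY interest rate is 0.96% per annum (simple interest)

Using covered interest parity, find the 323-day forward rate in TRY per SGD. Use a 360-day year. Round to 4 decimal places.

T = 323/360 years.
SGD accumulates by 1 + 0.0469×323/360 = 1.04207972.
TRY growth factor: 1 + 0.0096×323/360 = 1.00861333.
CIP: F = S · (grow SGD)/(grow TRY) = 0.037013 × 1.04207972/1.00861333 = 0.038241113 SGD per TRY.
Invert for TRY per SGD: 1 / 0.038241113 = 26.1499.

26.1499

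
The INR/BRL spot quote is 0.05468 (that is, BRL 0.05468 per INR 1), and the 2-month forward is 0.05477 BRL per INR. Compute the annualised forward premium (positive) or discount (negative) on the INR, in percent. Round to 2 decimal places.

T = 2/12 years.
INR trades forward at +0.16459% vs spot over the period.
Per annum: 0.0016459 / (2/12) = 0.009875 = 0.99%.

+0.99%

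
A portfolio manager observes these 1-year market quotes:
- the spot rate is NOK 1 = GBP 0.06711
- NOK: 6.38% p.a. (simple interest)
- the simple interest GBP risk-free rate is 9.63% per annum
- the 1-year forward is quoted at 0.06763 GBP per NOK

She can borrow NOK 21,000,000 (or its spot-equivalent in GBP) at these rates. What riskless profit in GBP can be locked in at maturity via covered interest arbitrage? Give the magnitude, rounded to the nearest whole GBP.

T = 1 year.
Invest the NOK and cover forward: 21,000,000 × 1.063800 × 0.06763 = GBP 1,510,840.67.
Convert at spot and invest in GBP: 21,000,000 × 0.06711 × 1.096300 = GBP 1,545,026.55.
The quoted forward undervalues NOK, so borrow NOK, convert to GBP at spot, deposit the GBP at 9.63%, and buy NOK forward at 0.06763 to cover the loan.
The gap between the two covered legs is GBP 34,186.

GBP 34,186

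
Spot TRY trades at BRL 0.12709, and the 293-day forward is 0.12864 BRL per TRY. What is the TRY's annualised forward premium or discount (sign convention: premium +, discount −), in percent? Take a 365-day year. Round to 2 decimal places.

+1.52%

T = 293/365 years.
Period premium: (0.12864 − 0.12709)/0.12709 = 0.0121961.
×(1/T) gives 1.52% p.a.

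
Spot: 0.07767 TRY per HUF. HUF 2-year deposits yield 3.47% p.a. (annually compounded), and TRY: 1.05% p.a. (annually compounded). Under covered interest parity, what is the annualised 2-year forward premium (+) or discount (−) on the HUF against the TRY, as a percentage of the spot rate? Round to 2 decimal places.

T = 2 years.
No-arbitrage forward: 0.07767 × 1.0211102 / 1.0706041 = 0.07407933 TRY/HUF.
(F − S)/S ÷ T = (0.07407933 − 0.07767)/0.07767/2 = -0.023115 → -2.31%.

-2.31%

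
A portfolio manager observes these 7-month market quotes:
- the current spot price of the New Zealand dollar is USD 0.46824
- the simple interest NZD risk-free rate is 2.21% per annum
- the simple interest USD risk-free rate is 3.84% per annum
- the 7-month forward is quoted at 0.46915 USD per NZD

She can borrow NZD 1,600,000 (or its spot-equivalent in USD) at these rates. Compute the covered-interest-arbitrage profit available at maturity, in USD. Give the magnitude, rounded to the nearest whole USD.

T = 7/12 years.
Invest the NZD and cover forward: 1,600,000 × 1.01289167 × 0.46915 = USD 760,317.00.
Convert at spot and invest in USD: 1,600,000 × 0.46824 × 1.022400 = USD 765,965.72.
The quoted forward undervalues NZD, so borrow NZD, convert to USD at spot, deposit the USD at 3.84%, and buy NZD forward at 0.46915 to cover the loan.
Profit = 765,965.72 − 760,317.00 = USD 5,649.

USD 5,649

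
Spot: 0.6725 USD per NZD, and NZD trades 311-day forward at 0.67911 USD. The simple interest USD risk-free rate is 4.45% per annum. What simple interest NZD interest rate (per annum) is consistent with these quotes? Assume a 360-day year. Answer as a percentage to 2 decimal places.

T = 311/360 years.
F/S = 0.67911/0.6725 = 1.0098290 = (growth of USD) / (growth of NZD).
USD growth factor: 1 + 0.0445×311/360 = 1.0384431.
So the NZD growth factor = 1.0283356.
(1.0283356 − 1)/T = 0.032800, i.e. 3.28%.

3.28%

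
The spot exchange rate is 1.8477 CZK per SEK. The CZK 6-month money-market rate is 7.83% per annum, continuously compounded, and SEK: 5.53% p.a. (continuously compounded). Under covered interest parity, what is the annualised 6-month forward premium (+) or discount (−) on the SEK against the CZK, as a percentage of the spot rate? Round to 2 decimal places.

+2.31%

T = 6/12 years.
CIP forward (CZK per SEK) = 1.8477 × 1.0399265/1.0280358 = 1.8690713.
Annualised premium = (F − S)/S × (1/T) = (1.8690713 − 1.8477)/1.8477 ÷ (6/12) = 2.31%.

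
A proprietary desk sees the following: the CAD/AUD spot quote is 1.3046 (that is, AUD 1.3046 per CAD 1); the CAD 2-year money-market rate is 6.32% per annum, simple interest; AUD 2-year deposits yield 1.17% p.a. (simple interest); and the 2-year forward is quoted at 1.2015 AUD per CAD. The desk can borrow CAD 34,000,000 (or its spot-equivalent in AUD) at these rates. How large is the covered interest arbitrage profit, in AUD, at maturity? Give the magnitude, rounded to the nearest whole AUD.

T = 2 years.
Keep in CAD, deliver into the forward: 34,000,000·1.126400·1.2015 = AUD 46,014,566.40.
Swap to AUD now, deposit: 34,000,000·1.3046·1.023400 = AUD 45,394,339.76.
The quoted forward overvalues CAD, so borrow AUD, buy CAD at spot, deposit the CAD at 6.32%, and sell the proceeds forward at 1.2015.
Arbitrage profit = |46,014,566.40 − 45,394,339.76| = AUD 620,227.

AUD 620,227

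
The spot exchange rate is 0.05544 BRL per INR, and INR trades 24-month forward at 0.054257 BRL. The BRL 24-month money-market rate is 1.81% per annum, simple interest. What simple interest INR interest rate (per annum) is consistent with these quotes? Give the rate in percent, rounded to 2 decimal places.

2.94%

T = 2 years.
CIP gives F = S · g_BRL/g_INR, so g_BRL/g_INR = 0.054257/0.05544 = 0.9786616.
The BRL side grows by 1 + 0.0181×2 = 1.036200.
Hence g_INR = 1.0587929.
r = (1.0587929 − 1)/2 = 0.029396 → 2.94%.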